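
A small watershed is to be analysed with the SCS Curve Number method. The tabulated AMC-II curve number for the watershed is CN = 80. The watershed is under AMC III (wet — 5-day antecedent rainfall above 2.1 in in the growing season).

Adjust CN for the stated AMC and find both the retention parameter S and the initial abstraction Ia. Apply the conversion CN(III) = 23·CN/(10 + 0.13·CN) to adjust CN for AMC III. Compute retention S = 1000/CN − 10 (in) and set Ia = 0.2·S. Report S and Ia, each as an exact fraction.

S = 25/23 in ≈ 1.087 in; Ia = 5/23 in ≈ 0.217 in

Wet (AMC III): CN(III) = 23·80/(10 + 0.13·80) = 1840/(102/5) = 4600/51 ≈ 90.196
Retention S: 1000/CN − 10 with CN=90.196 → S = 25/23 ≈ 1.087 in
Initial abstraction Ia = S/5 = (25/23)/5 = 5/23 ≈ 0.217 in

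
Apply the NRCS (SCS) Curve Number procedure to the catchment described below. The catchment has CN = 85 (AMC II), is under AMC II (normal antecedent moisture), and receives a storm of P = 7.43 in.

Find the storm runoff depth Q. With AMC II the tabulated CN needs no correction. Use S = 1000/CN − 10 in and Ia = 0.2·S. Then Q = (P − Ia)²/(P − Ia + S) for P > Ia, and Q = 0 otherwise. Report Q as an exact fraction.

CN(II) = 85; AMC II needs no correction.
S = 1000/85 − 10 = 30/17 in ≈ 1.765 in
Initial abstraction Ia = S/5 = (30/17)/5 = 6/17 ≈ 0.353 in
Since P=7.430 > Ia=0.353: effective rainfall P−Ia = 12031/1700 in
Q: (12031/1700)² ÷ (15031/1700) = 144744961/25552700 in (≈ 5.665 in)

Q = 144744961/25552700 in ≈ 5.665 in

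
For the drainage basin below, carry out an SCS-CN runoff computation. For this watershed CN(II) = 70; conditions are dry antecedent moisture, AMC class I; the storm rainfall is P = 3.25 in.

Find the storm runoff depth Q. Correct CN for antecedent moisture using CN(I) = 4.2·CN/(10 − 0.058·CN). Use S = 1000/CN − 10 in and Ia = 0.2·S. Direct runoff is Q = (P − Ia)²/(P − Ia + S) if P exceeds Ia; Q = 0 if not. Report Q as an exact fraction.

CN(I) from CN(II)=70: (4.2·70)/(10 − 0.058·70) = 4900/99 ≈ 49.495
S = 1000/(4900/99) − 10 = 500/49 in ≈ 10.204 in
Ia = 0.2·(500/49) = 100/49 in ≈ 2.041 in
Since P=3.250 > Ia=2.041: effective rainfall P−Ia = 237/196 in
Q = (237/196)²/((237/196) + 500/49) = (56169/38416)/(2237/196) = 56169/438452 in ≈ 0.128 in

Q = 56169/438452 in ≈ 0.128 in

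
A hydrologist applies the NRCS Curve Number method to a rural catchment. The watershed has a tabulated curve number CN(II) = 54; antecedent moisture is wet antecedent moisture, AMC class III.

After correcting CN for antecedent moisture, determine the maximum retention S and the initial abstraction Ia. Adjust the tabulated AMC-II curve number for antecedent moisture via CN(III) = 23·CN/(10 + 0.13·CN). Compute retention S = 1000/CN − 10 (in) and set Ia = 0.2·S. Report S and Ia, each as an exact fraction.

S = 100/27 in ≈ 3.704 in; Ia = 20/27 in ≈ 0.741 in

CN(III) from CN(II)=54: (23·54)/(10 + 0.13·54) = 2700/37 ≈ 72.973
Max retention: S = 1000/(2700/37) − 10 = 100/27 in (≈ 3.704 in)
Ia = 0.2S: 0.2·3.704 = 0.741 in (exactly 20/27)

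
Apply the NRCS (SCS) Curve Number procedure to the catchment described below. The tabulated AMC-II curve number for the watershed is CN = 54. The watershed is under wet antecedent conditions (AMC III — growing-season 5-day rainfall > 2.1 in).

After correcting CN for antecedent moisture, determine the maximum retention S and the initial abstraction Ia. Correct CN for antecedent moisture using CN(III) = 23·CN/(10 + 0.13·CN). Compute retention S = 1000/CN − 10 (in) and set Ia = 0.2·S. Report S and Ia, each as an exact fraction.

Wet (AMC III): CN(III) = 23·54/(10 + 0.13·54) = 1242/(851/50) = 2700/37 ≈ 72.973
S = 1000/(2700/37) − 10 = 100/27 in ≈ 3.704 in
Ia = 0.2S: 0.2·3.704 = 0.741 in (exactly 20/27)

S = 100/27 in ≈ 3.704 in; Ia = 20/27 in ≈ 0.741 in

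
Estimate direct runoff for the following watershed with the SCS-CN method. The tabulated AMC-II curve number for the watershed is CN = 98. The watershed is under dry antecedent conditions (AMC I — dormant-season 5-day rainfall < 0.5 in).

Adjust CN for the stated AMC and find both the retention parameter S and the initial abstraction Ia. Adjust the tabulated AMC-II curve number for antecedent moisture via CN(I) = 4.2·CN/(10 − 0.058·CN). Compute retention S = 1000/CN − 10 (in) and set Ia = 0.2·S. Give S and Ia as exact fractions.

CN(I) from CN(II)=98: (4.2·98)/(10 − 0.058·98) = 102900/1079 ≈ 95.366
S = 1000/(102900/1079) − 10 = 500/1029 in ≈ 0.486 in
Initial abstraction Ia = S/5 = (500/1029)/5 = 100/1029 ≈ 0.097 in

S = 500/1029 in ≈ 0.486 in; Ia = 100/1029 in ≈ 0.097 in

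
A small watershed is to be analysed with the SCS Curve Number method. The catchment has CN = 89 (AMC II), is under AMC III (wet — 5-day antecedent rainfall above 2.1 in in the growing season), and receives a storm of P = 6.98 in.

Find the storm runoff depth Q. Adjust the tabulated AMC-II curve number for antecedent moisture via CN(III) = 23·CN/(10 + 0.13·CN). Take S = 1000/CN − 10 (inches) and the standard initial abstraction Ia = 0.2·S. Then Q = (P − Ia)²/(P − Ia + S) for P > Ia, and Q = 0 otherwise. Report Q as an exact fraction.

CN(III) from CN(II)=89: (23·89)/(10 + 0.13·89) = 204700/2157 ≈ 94.900
Max retention: S = 1000/(204700/2157) − 10 = 1100/2047 in (≈ 0.537 in)
Ia = 0.2·(1100/2047) = 220/2047 in ≈ 0.107 in
Since P=6.980 > Ia=0.107: effective rainfall P−Ia = 703403/102350 in
Q: (703403/102350)² ÷ (758403/102350) = 494775780409/77622547050 in (≈ 6.374 in)

Q = 494775780409/77622547050 in ≈ 6.374 in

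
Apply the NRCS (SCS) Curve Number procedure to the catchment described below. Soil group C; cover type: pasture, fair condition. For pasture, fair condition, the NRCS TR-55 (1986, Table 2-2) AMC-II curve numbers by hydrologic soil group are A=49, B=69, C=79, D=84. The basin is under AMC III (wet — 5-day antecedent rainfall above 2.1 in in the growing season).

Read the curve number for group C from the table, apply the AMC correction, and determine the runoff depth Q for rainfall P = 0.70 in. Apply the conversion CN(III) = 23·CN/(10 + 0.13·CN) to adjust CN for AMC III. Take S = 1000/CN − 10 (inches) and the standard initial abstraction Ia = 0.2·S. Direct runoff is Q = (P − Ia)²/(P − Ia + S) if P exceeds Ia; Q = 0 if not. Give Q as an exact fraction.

NRCS table: pasture, fair condition, soil group C → CN(II) = 79
Adjust CN=79 to AMC III: 23·79/(10 + 0.13·79) → 1817 ÷ (2027/100) = 181700/2027 ≈ 89.640
S = 1000/(181700/2027) − 10 = 2100/1817 in ≈ 1.156 in
Ia = 0.2S: 0.2·1.156 = 0.231 in (exactly 420/1817)
Excess rainfall: 0.700 − 0.231 = 0.469 in; P > Ia so Q > 0
Runoff Q = (P−Ia)²/(P−Ia+S) = (0.469)²/(0.469+1.156) = 10367623/76622890 ≈ 0.135 in

Q = 10367623/76622890 in ≈ 0.135 in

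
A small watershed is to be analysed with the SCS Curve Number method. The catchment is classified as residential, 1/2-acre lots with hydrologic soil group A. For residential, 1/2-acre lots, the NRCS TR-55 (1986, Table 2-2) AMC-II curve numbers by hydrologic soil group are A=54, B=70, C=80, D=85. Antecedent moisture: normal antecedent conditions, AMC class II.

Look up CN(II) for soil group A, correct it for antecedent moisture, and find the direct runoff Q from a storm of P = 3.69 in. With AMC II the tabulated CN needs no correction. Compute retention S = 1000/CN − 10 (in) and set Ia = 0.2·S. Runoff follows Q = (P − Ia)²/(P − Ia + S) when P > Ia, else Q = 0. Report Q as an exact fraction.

NRCS table: residential, 1/2-acre lots, soil group A → CN(II) = 54
Average conditions: CN = 54 (no AMC adjustment).
S = 1000/54 − 10 = 230/27 in ≈ 8.519 in
Ia = 0.2S: 0.2·8.519 = 1.704 in (exactly 46/27)
Excess rainfall: 3.690 − 1.704 = 1.986 in; P > Ia so Q > 0
Q: (5363/2700)² ÷ (28363/2700) = 28761769/76580100 in (≈ 0.376 in)

Q = 28761769/76580100 in ≈ 0.376 in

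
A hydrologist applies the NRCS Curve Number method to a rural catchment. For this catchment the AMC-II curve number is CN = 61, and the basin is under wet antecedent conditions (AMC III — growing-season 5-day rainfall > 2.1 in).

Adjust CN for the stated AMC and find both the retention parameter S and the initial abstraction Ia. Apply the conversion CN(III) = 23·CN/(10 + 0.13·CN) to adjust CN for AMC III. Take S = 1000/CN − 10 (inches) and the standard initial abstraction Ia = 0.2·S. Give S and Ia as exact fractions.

S = 3900/1403 in ≈ 2.780 in; Ia = 780/1403 in ≈ 0.556 in

Wet (AMC III): CN(III) = 23·61/(10 + 0.13·61) = 1403/(1793/100) = 140300/1793 ≈ 78.249
Retention S: 1000/CN − 10 with CN=78.249 → S = 3900/1403 ≈ 2.780 in
Ia = 0.2S: 0.2·2.780 = 0.556 in (exactly 780/1403)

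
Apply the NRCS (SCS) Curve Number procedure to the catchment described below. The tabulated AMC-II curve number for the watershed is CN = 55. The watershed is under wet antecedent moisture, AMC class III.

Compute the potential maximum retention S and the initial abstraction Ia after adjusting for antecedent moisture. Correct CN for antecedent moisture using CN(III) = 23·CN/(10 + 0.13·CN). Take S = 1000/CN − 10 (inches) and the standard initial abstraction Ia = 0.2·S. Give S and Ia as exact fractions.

Adjust CN=55 to AMC III: 23·55/(10 + 0.13·55) → 1265 ÷ (343/20) = 25300/343 ≈ 73.761
Max retention: S = 1000/(25300/343) − 10 = 900/253 in (≈ 3.557 in)
Ia = 0.2S: 0.2·3.557 = 0.711 in (exactly 180/253)

S = 900/253 in ≈ 3.557 in; Ia = 180/253 in ≈ 0.711 in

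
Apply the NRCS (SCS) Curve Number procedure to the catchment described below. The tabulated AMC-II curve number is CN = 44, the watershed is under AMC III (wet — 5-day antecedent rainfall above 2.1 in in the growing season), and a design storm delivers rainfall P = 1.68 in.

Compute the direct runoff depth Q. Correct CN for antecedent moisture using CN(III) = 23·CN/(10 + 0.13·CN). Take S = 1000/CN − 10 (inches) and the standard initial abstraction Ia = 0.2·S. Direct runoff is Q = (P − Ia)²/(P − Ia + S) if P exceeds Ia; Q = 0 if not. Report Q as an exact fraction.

Q = 939134/17450675 in ≈ 0.054 in

Adjust CN=44 to AMC III: 23·44/(10 + 0.13·44) → 1012 ÷ (393/25) = 25300/393 ≈ 64.377
S = 1000/(25300/393) − 10 = 1400/253 in ≈ 5.534 in
Ia = 0.2S: 0.2·5.534 = 1.107 in (exactly 280/253)
Excess rainfall: 1.680 − 1.107 = 0.573 in; P > Ia so Q > 0
Q = (3626/6325)²/((3626/6325) + 1400/253) = (13147876/40005625)/(38626/6325) = 939134/17450675 in ≈ 0.054 in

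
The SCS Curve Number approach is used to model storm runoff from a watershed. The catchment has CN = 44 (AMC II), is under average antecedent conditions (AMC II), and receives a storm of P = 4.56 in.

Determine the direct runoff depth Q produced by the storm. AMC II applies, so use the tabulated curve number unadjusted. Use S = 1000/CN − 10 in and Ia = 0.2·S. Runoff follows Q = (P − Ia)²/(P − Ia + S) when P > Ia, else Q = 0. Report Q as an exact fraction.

CN(II) = 44; AMC II needs no correction.
Retention S: 1000/CN − 10 with CN=44.000 → S = 140/11 ≈ 12.727 in
Ia = 0.2S: 0.2·12.727 = 2.545 in (exactly 28/11)
Since P=4.560 > Ia=2.545: effective rainfall P−Ia = 554/275 in
Runoff Q = (P−Ia)²/(P−Ia+S) = (2.015)²/(2.015+12.727) = 153458/557425 ≈ 0.275 in

Q = 153458/557425 in ≈ 0.275 in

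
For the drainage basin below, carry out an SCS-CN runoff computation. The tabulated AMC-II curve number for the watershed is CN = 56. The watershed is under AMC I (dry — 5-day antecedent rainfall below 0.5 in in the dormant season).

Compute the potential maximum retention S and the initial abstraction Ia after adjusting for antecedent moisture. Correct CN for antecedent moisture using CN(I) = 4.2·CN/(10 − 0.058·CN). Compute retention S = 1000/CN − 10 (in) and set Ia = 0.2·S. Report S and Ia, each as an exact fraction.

Dry (AMC I): CN(I) = 4.2·56/(10 − 0.058·56) = (1176/5)/(844/125) = 7350/211 ≈ 34.834
S = 1000/(7350/211) − 10 = 2750/147 in ≈ 18.707 in
Ia = 0.2·(2750/147) = 550/147 in ≈ 3.741 in

S = 2750/147 in ≈ 18.707 in; Ia = 550/147 in ≈ 3.741 in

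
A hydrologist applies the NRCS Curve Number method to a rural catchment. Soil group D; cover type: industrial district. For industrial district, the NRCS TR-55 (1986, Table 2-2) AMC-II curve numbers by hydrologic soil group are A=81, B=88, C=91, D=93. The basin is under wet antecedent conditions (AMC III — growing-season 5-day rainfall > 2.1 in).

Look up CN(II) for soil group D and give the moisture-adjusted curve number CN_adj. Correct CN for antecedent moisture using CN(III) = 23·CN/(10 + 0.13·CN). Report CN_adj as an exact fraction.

NRCS table: industrial district, soil group D → CN(II) = 93
CN(III) from CN(II)=93: (23·93)/(10 + 0.13·93) = 213900/2209 ≈ 96.831

CN_adj = 213900/2209 ≈ 96.831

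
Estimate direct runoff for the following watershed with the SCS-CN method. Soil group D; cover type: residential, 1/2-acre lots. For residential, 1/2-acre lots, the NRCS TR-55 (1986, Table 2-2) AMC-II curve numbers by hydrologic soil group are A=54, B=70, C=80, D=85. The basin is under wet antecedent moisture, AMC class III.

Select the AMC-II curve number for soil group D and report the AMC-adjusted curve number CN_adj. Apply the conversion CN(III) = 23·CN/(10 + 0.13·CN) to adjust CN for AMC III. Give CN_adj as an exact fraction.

NRCS table: residential, 1/2-acre lots, soil group D → CN(II) = 85
Adjust CN=85 to AMC III: 23·85/(10 + 0.13·85) → 1955 ÷ (421/20) = 39100/421 ≈ 92.874

CN_adj = 39100/421 ≈ 92.874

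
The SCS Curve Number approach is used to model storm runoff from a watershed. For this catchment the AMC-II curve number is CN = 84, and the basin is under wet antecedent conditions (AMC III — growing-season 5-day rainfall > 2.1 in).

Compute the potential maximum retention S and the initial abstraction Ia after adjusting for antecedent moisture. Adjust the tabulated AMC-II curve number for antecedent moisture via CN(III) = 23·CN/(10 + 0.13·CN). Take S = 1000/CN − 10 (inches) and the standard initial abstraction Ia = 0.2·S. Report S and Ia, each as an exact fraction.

CN(III) from CN(II)=84: (23·84)/(10 + 0.13·84) = 48300/523 ≈ 92.352
Max retention: S = 1000/(48300/523) − 10 = 400/483 in (≈ 0.828 in)
Ia = 0.2S: 0.2·0.828 = 0.166 in (exactly 80/483)

S = 400/483 in ≈ 0.828 in; Ia = 80/483 in ≈ 0.166 in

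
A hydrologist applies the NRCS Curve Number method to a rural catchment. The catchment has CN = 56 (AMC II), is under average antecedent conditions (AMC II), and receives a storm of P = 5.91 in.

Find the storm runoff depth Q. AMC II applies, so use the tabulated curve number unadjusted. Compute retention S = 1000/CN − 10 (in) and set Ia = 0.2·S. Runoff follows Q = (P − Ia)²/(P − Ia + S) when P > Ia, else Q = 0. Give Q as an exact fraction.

CN(II) = 56; AMC II needs no correction.
S = 1000/56 − 10 = 55/7 in ≈ 7.857 in
Ia = 0.2S: 0.2·7.857 = 1.571 in (exactly 11/7)
Since P=5.910 > Ia=1.571: effective rainfall P−Ia = 3037/700 in
Q = (3037/700)²/((3037/700) + 55/7) = (9223369/490000)/(8537/700) = 9223369/5975900 in ≈ 1.543 in

Q = 9223369/5975900 in ≈ 1.543 in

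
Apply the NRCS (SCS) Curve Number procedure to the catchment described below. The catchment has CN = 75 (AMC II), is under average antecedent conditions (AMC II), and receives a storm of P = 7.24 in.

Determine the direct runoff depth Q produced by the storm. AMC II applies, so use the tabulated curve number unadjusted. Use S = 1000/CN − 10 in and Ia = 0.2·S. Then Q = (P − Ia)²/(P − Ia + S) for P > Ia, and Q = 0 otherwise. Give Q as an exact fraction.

Q = 243049/55725 in ≈ 4.362 in

CN(II) = 75; AMC II needs no correction.
S = 1000/75 − 10 = 10/3 in ≈ 3.333 in
Initial abstraction Ia = S/5 = (10/3)/5 = 2/3 ≈ 0.667 in
Excess rainfall: 7.240 − 0.667 = 6.573 in; P > Ia so Q > 0
Q: (493/75)² ÷ (743/75) = 243049/55725 in (≈ 4.362 in)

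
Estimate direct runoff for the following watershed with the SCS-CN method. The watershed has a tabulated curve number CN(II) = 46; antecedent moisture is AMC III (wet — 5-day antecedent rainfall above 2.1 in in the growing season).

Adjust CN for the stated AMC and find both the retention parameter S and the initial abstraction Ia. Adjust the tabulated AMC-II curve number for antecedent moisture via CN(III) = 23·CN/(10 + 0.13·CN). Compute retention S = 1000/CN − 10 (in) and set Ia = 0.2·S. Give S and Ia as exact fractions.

S = 2700/529 in ≈ 5.104 in; Ia = 540/529 in ≈ 1.021 in

Wet (AMC III): CN(III) = 23·46/(10 + 0.13·46) = 1058/(799/50) = 52900/799 ≈ 66.208
Max retention: S = 1000/(52900/799) − 10 = 2700/529 in (≈ 5.104 in)
Initial abstraction Ia = S/5 = (2700/529)/5 = 540/529 ≈ 1.021 in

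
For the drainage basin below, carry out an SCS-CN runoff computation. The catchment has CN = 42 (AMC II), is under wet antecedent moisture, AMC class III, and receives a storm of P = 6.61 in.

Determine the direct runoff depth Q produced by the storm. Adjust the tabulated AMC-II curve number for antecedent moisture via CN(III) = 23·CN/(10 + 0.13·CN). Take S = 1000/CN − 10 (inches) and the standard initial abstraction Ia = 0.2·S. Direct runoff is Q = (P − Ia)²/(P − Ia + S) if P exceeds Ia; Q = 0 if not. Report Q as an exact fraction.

Q = 68258355169/26626002900 in ≈ 2.564 in

Adjust CN=42 to AMC III: 23·42/(10 + 0.13·42) → 966 ÷ (773/50) = 48300/773 ≈ 62.484
S = 1000/(48300/773) − 10 = 2900/483 in ≈ 6.004 in
Ia = 0.2·(2900/483) = 580/483 in ≈ 1.201 in
Excess rainfall: 6.610 − 1.201 = 5.409 in; P > Ia so Q > 0
Q = (261263/48300)²/((261263/48300) + 2900/483) = (68258355169/2332890000)/(551263/48300) = 68258355169/26626002900 in ≈ 2.564 in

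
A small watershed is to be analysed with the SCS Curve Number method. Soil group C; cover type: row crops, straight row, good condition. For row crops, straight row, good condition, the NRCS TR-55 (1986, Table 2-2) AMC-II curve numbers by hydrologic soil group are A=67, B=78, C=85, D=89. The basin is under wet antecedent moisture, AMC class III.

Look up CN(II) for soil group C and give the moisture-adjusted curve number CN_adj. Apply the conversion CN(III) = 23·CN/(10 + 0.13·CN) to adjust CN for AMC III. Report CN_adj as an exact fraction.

CN_adj = 39100/421 ≈ 92.874

NRCS table: row crops, straight row, good condition, soil group C → CN(II) = 85
CN(III) from CN(II)=85: (23·85)/(10 + 0.13·85) = 39100/421 ≈ 92.874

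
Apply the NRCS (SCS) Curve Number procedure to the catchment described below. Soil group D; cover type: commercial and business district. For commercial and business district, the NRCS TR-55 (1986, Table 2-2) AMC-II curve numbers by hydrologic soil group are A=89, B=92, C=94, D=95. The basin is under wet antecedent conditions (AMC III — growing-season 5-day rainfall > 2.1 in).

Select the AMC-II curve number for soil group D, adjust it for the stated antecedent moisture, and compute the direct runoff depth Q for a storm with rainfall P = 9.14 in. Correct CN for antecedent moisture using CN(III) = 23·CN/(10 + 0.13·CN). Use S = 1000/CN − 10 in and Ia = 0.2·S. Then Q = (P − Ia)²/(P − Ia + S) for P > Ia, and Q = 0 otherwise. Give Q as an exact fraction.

Q = 39485266681/4451041650 in ≈ 8.871 in

NRCS table: commercial and business district, soil group D → CN(II) = 95
Wet (AMC III): CN(III) = 23·95/(10 + 0.13·95) = 2185/(447/20) = 43700/447 ≈ 97.763
S = 1000/(43700/447) − 10 = 100/437 in ≈ 0.229 in
Ia = 0.2S: 0.2·0.229 = 0.046 in (exactly 20/437)
Since P=9.140 > Ia=0.046: effective rainfall P−Ia = 198709/21850 in
Q: (198709/21850)² ÷ (203709/21850) = 39485266681/4451041650 in (≈ 8.871 in)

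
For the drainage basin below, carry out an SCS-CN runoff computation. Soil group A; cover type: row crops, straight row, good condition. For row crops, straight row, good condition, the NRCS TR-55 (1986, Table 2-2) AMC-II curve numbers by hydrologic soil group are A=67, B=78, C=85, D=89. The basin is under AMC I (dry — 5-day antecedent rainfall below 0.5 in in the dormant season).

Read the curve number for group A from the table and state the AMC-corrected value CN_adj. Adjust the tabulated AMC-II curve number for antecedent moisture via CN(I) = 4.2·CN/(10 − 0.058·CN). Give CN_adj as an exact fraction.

NRCS table: row crops, straight row, good condition, soil group A → CN(II) = 67
Dry (AMC I): CN(I) = 4.2·67/(10 − 0.058·67) = (1407/5)/(3057/500) = 46900/1019 ≈ 46.026

CN_adj = 46900/1019 ≈ 46.026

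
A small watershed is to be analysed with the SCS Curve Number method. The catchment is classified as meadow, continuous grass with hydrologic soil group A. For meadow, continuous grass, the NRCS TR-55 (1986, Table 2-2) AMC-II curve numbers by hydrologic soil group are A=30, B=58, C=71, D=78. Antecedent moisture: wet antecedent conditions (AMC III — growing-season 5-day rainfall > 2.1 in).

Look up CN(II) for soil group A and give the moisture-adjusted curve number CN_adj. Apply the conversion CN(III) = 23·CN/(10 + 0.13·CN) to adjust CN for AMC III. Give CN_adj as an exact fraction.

CN_adj = 6900/139 ≈ 49.640

NRCS table: meadow, continuous grass, soil group A → CN(II) = 30
Adjust CN=30 to AMC III: 23·30/(10 + 0.13·30) → 690 ÷ (139/10) = 6900/139 ≈ 49.640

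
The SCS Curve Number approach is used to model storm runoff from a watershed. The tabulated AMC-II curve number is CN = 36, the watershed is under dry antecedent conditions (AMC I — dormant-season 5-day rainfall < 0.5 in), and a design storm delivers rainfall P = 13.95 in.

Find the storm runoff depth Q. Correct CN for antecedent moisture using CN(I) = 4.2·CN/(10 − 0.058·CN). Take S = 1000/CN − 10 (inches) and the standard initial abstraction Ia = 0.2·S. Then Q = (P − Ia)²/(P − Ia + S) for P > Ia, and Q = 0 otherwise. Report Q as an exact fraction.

CN(I) from CN(II)=36: (4.2·36)/(10 − 0.058·36) = 18900/989 ≈ 19.110
S = 1000/(18900/989) − 10 = 8000/189 in ≈ 42.328 in
Ia = 0.2S: 0.2·42.328 = 8.466 in (exactly 1600/189)
P − Ia = 13.950 − 8.466 = 20731/3780 ≈ 5.484 in (> 0, runoff occurs)
Q: (20731/3780)² ÷ (180731/3780) = 429774361/683163180 in (≈ 0.629 in)

Q = 429774361/683163180 in ≈ 0.629 in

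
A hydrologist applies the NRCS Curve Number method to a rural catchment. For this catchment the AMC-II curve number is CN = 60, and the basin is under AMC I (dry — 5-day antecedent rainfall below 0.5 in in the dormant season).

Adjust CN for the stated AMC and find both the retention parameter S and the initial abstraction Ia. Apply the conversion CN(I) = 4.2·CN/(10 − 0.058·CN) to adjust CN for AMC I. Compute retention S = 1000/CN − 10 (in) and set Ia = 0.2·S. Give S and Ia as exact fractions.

Adjust CN=60 to AMC I: 4.2·60/(10 − 0.058·60) → 252 ÷ (163/25) = 6300/163 ≈ 38.650
S = 1000/(6300/163) − 10 = 1000/63 in ≈ 15.873 in
Ia = 0.2·(1000/63) = 200/63 in ≈ 3.175 in

S = 1000/63 in ≈ 15.873 in; Ia = 200/63 in ≈ 3.175 in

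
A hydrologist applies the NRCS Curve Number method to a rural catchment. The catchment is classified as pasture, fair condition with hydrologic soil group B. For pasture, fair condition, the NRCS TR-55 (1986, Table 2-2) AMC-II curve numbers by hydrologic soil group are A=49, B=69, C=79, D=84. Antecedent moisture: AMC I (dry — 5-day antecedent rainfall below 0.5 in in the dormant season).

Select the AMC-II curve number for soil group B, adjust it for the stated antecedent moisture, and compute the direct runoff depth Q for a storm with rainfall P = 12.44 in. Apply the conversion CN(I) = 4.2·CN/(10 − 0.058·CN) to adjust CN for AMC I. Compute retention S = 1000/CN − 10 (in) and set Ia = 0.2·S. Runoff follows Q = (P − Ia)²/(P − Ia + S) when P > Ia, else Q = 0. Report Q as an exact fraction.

Q = 139232713321/27554147775 in ≈ 5.053 in

NRCS table: pasture, fair condition, soil group B → CN(II) = 69
CN(I) from CN(II)=69: (4.2·69)/(10 − 0.058·69) = 144900/2999 ≈ 48.316
Max retention: S = 1000/(144900/2999) − 10 = 15500/1449 in (≈ 10.697 in)
Ia = 0.2·(15500/1449) = 3100/1449 in ≈ 2.139 in
Since P=12.440 > Ia=2.139: effective rainfall P−Ia = 373139/36225 in
Q = (373139/36225)²/((373139/36225) + 15500/1449) = (139232713321/1312250625)/(760639/36225) = 139232713321/27554147775 in ≈ 5.053 in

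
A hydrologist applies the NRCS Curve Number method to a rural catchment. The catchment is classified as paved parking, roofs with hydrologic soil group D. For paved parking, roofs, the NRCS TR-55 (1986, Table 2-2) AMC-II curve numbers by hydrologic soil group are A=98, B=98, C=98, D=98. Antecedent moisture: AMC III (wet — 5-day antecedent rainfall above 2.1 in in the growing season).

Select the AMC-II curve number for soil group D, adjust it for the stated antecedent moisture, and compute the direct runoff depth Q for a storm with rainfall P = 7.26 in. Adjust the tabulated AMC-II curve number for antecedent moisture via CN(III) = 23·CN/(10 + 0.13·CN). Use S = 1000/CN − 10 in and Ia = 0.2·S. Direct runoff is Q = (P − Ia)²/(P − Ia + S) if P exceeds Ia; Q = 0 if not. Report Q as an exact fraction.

NRCS table: paved parking, roofs, soil group D → CN(II) = 98
Wet (AMC III): CN(III) = 23·98/(10 + 0.13·98) = 2254/(1137/50) = 112700/1137 ≈ 99.120
S = 1000/(112700/1137) − 10 = 100/1127 in ≈ 0.089 in
Ia = 0.2·(100/1127) = 20/1127 in ≈ 0.018 in
Since P=7.260 > Ia=0.018: effective rainfall P−Ia = 408101/56350 in
Runoff Q = (P−Ia)²/(P−Ia+S) = (7.242)²/(7.242+0.089) = 166546426201/23278241350 ≈ 7.155 in

Q = 166546426201/23278241350 in ≈ 7.155 in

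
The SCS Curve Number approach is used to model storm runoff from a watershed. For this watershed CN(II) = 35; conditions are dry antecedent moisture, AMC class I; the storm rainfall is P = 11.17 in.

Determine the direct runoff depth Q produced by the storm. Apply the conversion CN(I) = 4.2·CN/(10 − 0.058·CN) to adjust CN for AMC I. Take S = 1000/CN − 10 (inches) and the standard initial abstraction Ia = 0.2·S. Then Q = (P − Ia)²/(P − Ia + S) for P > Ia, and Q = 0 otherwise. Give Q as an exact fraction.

Q = 1169571601/10057725300 in ≈ 0.116 in

Dry (AMC I): CN(I) = 4.2·35/(10 − 0.058·35) = 147/(797/100) = 14700/797 ≈ 18.444
S = 1000/(14700/797) − 10 = 6500/147 in ≈ 44.218 in
Ia = 0.2S: 0.2·44.218 = 8.844 in (exactly 1300/147)
P − Ia = 11.170 − 8.844 = 34199/14700 ≈ 2.326 in (> 0, runoff occurs)
Q = (34199/14700)²/((34199/14700) + 6500/147) = (1169571601/216090000)/(684199/14700) = 1169571601/10057725300 in ≈ 0.116 in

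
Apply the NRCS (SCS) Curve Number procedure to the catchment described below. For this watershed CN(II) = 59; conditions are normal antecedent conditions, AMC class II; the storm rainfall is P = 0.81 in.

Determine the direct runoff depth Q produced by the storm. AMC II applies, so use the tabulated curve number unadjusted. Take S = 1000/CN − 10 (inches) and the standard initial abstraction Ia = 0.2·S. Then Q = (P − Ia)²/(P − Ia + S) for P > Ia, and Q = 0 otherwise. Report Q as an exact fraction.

Q = 0 in ≈ 0.000 in

Average conditions: CN = 59 (no AMC adjustment).
Max retention: S = 1000/59 − 10 = 410/59 in (≈ 6.949 in)
Initial abstraction Ia = S/5 = (410/59)/5 = 82/59 ≈ 1.390 in
P = 0.810 ≤ Ia = 1.390 in: entire storm abstracted, Q = 0.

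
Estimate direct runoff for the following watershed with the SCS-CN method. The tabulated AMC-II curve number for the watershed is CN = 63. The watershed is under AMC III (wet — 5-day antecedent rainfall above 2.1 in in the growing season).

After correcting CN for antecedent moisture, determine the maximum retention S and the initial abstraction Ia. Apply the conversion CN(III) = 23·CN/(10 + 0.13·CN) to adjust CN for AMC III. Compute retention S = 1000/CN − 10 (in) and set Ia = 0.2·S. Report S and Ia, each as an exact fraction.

CN(III) from CN(II)=63: (23·63)/(10 + 0.13·63) = 144900/1819 ≈ 79.659
S = 1000/(144900/1819) − 10 = 3700/1449 in ≈ 2.553 in
Initial abstraction Ia = S/5 = (3700/1449)/5 = 740/1449 ≈ 0.511 in

S = 3700/1449 in ≈ 2.553 in; Ia = 740/1449 in ≈ 0.511 in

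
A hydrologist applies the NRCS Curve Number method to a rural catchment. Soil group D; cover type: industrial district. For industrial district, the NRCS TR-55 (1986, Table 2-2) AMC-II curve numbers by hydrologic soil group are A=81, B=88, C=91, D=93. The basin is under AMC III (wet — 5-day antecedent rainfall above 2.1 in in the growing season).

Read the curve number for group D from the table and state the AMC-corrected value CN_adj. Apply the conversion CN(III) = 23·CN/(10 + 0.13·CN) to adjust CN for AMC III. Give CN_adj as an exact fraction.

CN_adj = 213900/2209 ≈ 96.831

NRCS table: industrial district, soil group D → CN(II) = 93
Adjust CN=93 to AMC III: 23·93/(10 + 0.13·93) → 2139 ÷ (2209/100) = 213900/2209 ≈ 96.831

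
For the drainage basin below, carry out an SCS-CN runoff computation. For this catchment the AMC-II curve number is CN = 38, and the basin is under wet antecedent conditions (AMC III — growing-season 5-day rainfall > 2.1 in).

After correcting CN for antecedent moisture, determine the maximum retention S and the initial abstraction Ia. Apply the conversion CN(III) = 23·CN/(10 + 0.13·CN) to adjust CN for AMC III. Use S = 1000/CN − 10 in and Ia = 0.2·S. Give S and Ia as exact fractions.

Adjust CN=38 to AMC III: 23·38/(10 + 0.13·38) → 874 ÷ (747/50) = 43700/747 ≈ 58.501
Retention S: 1000/CN − 10 with CN=58.501 → S = 3100/437 ≈ 7.094 in
Initial abstraction Ia = S/5 = (3100/437)/5 = 620/437 ≈ 1.419 in

S = 3100/437 in ≈ 7.094 in; Ia = 620/437 in ≈ 1.419 in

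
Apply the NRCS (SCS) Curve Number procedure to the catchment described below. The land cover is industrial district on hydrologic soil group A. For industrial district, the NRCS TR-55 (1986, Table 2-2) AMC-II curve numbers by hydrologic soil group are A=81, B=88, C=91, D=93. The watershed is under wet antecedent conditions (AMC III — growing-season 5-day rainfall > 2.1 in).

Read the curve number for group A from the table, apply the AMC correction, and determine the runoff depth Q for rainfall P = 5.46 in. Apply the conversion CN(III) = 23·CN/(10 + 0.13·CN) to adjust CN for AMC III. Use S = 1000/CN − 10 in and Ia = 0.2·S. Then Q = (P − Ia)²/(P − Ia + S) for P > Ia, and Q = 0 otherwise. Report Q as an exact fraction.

Q = 239707180801/54455396850 in ≈ 4.402 in

NRCS table: industrial district, soil group A → CN(II) = 81
Adjust CN=81 to AMC III: 23·81/(10 + 0.13·81) → 1863 ÷ (2053/100) = 186300/2053 ≈ 90.745
Max retention: S = 1000/(186300/2053) − 10 = 1900/1863 in (≈ 1.020 in)
Initial abstraction Ia = S/5 = (1900/1863)/5 = 380/1863 ≈ 0.204 in
Excess rainfall: 5.460 − 0.204 = 5.256 in; P > Ia so Q > 0
Q = (489599/93150)²/((489599/93150) + 1900/1863) = (239707180801/8676922500)/(584599/93150) = 239707180801/54455396850 in ≈ 4.402 in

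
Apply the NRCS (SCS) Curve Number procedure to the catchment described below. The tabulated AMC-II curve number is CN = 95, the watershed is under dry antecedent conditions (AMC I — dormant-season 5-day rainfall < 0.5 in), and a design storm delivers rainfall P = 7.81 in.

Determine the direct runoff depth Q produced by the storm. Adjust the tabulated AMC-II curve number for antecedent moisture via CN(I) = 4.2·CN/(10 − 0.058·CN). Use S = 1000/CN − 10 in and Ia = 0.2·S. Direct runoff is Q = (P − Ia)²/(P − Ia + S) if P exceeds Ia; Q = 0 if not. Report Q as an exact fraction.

Q = 90974021161/14029598100 in ≈ 6.484 in

CN(I) from CN(II)=95: (4.2·95)/(10 − 0.058·95) = 39900/449 ≈ 88.864
Retention S: 1000/CN − 10 with CN=88.864 → S = 500/399 ≈ 1.253 in
Initial abstraction Ia = S/5 = (500/399)/5 = 100/399 ≈ 0.251 in
Since P=7.810 > Ia=0.251: effective rainfall P−Ia = 301619/39900 in
Q = (301619/39900)²/((301619/39900) + 500/399) = (90974021161/1592010000)/(351619/39900) = 90974021161/14029598100 in ≈ 6.484 in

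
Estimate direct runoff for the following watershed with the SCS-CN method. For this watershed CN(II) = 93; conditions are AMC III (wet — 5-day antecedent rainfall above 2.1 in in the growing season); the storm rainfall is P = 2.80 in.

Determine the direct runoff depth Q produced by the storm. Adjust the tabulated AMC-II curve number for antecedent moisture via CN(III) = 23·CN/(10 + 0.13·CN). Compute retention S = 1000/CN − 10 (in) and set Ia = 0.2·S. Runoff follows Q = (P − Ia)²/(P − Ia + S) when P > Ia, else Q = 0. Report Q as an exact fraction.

Q = 61094894/25015605 in ≈ 2.442 in

Wet (AMC III): CN(III) = 23·93/(10 + 0.13·93) = 2139/(2209/100) = 213900/2209 ≈ 96.831
S = 1000/(213900/2209) − 10 = 700/2139 in ≈ 0.327 in
Ia = 0.2·(700/2139) = 140/2139 in ≈ 0.065 in
P − Ia = 2.800 − 0.065 = 29246/10695 ≈ 2.735 in (> 0, runoff occurs)
Q = (29246/10695)²/((29246/10695) + 700/2139) = (855328516/114383025)/(32746/10695) = 61094894/25015605 in ≈ 2.442 in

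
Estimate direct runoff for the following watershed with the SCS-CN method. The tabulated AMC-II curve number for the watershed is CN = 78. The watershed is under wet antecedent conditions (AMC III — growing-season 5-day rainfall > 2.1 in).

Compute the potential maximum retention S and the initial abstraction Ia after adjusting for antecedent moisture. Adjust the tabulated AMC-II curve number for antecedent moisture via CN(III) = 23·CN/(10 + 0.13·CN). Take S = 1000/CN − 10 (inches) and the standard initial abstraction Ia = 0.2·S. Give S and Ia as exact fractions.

S = 1100/897 in ≈ 1.226 in; Ia = 220/897 in ≈ 0.245 in

CN(III) from CN(II)=78: (23·78)/(10 + 0.13·78) = 89700/1007 ≈ 89.076
S = 1000/(89700/1007) − 10 = 1100/897 in ≈ 1.226 in
Ia = 0.2S: 0.2·1.226 = 0.245 in (exactly 220/897)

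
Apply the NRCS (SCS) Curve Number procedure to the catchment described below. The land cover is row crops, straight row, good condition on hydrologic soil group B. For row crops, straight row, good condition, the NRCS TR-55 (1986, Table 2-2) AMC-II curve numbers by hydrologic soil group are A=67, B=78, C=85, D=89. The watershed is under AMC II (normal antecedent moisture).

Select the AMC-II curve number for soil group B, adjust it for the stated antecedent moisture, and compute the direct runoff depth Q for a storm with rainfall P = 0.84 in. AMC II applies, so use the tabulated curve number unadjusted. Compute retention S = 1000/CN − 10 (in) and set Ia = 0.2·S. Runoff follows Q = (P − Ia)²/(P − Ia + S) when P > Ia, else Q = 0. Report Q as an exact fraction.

NRCS table: row crops, straight row, good condition, soil group B → CN(II) = 78
AMC II — tabulated CN = 78 applies directly.
Max retention: S = 1000/78 − 10 = 110/39 in (≈ 2.821 in)
Initial abstraction Ia = S/5 = (110/39)/5 = 22/39 ≈ 0.564 in
P − Ia = 0.840 − 0.564 = 269/975 ≈ 0.276 in (> 0, runoff occurs)
Runoff Q = (P−Ia)²/(P−Ia+S) = (0.276)²/(0.276+2.821) = 72361/2943525 ≈ 0.025 in

Q = 72361/2943525 in ≈ 0.025 in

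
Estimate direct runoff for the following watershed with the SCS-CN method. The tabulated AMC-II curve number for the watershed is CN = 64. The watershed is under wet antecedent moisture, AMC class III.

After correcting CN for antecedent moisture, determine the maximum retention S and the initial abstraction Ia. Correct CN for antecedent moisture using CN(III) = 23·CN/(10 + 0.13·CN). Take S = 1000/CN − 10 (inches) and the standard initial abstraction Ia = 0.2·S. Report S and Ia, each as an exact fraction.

S = 225/92 in ≈ 2.446 in; Ia = 45/92 in ≈ 0.489 in

Adjust CN=64 to AMC III: 23·64/(10 + 0.13·64) → 1472 ÷ (458/25) = 18400/229 ≈ 80.349
Retention S: 1000/CN − 10 with CN=80.349 → S = 225/92 ≈ 2.446 in
Ia = 0.2·(225/92) = 45/92 in ≈ 0.489 in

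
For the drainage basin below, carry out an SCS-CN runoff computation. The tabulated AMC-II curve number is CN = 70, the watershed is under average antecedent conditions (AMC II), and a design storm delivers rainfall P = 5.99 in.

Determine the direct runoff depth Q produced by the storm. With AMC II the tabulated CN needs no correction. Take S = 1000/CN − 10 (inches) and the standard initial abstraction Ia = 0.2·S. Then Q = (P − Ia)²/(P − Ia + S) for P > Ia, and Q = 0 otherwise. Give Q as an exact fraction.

Q = 12909649/4615100 in ≈ 2.797 in

AMC II — tabulated CN = 70 applies directly.
Max retention: S = 1000/70 − 10 = 30/7 in (≈ 4.286 in)
Initial abstraction Ia = S/5 = (30/7)/5 = 6/7 ≈ 0.857 in
P − Ia = 5.990 − 0.857 = 3593/700 ≈ 5.133 in (> 0, runoff occurs)
Runoff Q = (P−Ia)²/(P−Ia+S) = (5.133)²/(5.133+4.286) = 12909649/4615100 ≈ 2.797 in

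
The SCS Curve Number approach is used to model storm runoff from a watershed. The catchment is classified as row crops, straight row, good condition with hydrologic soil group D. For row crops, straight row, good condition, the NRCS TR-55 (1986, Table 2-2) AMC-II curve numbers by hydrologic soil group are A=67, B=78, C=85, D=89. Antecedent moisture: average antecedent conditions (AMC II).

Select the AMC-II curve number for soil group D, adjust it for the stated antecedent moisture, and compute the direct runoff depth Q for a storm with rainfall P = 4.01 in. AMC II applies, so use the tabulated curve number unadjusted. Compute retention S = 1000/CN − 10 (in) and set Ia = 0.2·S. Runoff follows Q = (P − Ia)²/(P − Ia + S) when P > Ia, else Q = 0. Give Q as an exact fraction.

Q = 1121513121/395952100 in ≈ 2.832 in

NRCS table: row crops, straight row, good condition, soil group D → CN(II) = 89
AMC II — tabulated CN = 89 applies directly.
S = 1000/89 − 10 = 110/89 in ≈ 1.236 in
Ia = 0.2·(110/89) = 22/89 in ≈ 0.247 in
P − Ia = 4.010 − 0.247 = 33489/8900 ≈ 3.763 in (> 0, runoff occurs)
Q: (33489/8900)² ÷ (44489/8900) = 1121513121/395952100 in (≈ 2.832 in)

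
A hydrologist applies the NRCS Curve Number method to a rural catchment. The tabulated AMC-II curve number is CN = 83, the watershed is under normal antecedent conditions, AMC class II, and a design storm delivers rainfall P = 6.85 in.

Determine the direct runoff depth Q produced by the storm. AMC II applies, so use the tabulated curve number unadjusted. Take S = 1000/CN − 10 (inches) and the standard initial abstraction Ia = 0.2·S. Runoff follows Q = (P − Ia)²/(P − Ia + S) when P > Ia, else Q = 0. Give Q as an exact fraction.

Q = 114297481/23391060 in ≈ 4.886 in

AMC II — tabulated CN = 83 applies directly.
Retention S: 1000/CN − 10 with CN=83.000 → S = 170/83 ≈ 2.048 in
Ia = 0.2S: 0.2·2.048 = 0.410 in (exactly 34/83)
Excess rainfall: 6.850 − 0.410 = 6.440 in; P > Ia so Q > 0
Q: (10691/1660)² ÷ (14091/1660) = 114297481/23391060 in (≈ 4.886 in)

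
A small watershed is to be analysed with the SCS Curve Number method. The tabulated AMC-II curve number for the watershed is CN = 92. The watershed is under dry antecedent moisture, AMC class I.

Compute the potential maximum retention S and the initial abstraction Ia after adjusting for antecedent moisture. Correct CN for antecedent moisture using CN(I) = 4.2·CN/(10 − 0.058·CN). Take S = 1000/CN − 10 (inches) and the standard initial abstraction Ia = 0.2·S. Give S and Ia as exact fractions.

S = 1000/483 in ≈ 2.070 in; Ia = 200/483 in ≈ 0.414 in

Dry (AMC I): CN(I) = 4.2·92/(10 − 0.058·92) = (1932/5)/(583/125) = 48300/583 ≈ 82.847
Max retention: S = 1000/(48300/583) − 10 = 1000/483 in (≈ 2.070 in)
Ia = 0.2·(1000/483) = 200/483 in ≈ 0.414 in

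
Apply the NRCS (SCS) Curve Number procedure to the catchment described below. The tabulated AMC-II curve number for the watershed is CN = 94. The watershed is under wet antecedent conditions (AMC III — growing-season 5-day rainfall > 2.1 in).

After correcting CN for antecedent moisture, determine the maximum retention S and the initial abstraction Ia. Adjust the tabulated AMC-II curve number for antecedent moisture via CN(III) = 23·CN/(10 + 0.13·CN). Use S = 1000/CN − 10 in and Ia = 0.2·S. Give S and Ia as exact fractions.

Adjust CN=94 to AMC III: 23·94/(10 + 0.13·94) → 2162 ÷ (1111/50) = 108100/1111 ≈ 97.300
Retention S: 1000/CN − 10 with CN=97.300 → S = 300/1081 ≈ 0.278 in
Initial abstraction Ia = S/5 = (300/1081)/5 = 60/1081 ≈ 0.056 in

S = 300/1081 in ≈ 0.278 in; Ia = 60/1081 in ≈ 0.056 in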